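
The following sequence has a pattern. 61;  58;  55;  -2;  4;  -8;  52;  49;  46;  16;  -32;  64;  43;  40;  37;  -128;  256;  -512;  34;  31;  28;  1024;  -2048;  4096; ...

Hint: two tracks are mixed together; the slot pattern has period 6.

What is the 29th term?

The slot pattern repeats as AAABBB (period 6), so there are 2 interleaved tracks.
Stream A: 61, 58, 55, 52, 49, 46, 43, 40, 37, 34, 31, 28 (arithmetic with common difference −3).
Stream B: -2, 4, -8, 16, -32, 64, -128, 256, -512, 1024, -2048, 4096 (multiplying by -2 each time).
Position 29 → stream B, term 14 = 16384.

16384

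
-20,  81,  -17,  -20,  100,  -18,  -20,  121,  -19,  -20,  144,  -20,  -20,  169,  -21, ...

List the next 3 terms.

-20, 196, -22

Read the sequence 3 terms at a time; column i is its own pattern.
Track A: -20, -20, -20, -20, -20. The constant sequence -20.
Track B: 81, 100, 121, 144, 169. The squares 9², 10², 11², ….
Track C: -17, -18, -19, -20, -21. Subtracting 1 each time.
Position 16 → track A, term 6 = -20.
The 17th slot belongs to track B; its 6th term is 196.
Position 18 → track C, term 6 = -22.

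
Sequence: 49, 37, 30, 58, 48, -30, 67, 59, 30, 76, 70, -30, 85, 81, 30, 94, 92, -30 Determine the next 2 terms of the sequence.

103, 103

Taking every 3rd term gives 3 separate tracks.
Subsequence A is 49, 58, 67, 76, 85, 94, which is linear: a_n = 40 + 9·n.
Subsequence B is 37, 48, 59, 70, 81, 92, which is arithmetic with common difference +11.
Subsequence C is 30, -30, 30, -30, 30, -30, which is alternating ±30.
Position 19 falls in subsequence A as its term 7, giving 103.
Position 20 → subsequence B, term 7 = 103.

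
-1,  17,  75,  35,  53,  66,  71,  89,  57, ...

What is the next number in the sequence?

107

The slot pattern repeats as AAB (period 3), so there are 2 interleaved tracks.
Subsequence A: -1, 17, 35, 53, 71, 89 (adding 18 each time).
Subsequence B: 75, 66, 57 (arithmetic, step −9).
The 10th slot belongs to subsequence A; its 7th term is 107.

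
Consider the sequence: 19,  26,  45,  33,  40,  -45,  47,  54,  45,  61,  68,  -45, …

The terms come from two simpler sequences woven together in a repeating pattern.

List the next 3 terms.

75, 82, 45

Positions follow the repeating pattern AAB; grouping by letter gives 2 tracks.
Track A = 19, 26, 33, 40, 47, 54, 61, 68: arithmetic, step +7.
Track B = 45, -45, 45, -45: alternating ±45.
Term 13 comes from track A (its 9th entry): 75.
The 14th slot belongs to track A; its 10th term is 82.
Position 15 → track B, term 5 = 45.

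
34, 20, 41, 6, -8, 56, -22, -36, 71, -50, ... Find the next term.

Positions follow the repeating pattern AAB; grouping by letter gives 2 tracks.
Track A = 34, 20, 6, -8, -22, -36, -50: arithmetic with common difference −14.
Track B = 41, 56, 71: linear: a_n = 26 + 15·n.
Position 11 falls in track A as its term 8, giving -64.

-64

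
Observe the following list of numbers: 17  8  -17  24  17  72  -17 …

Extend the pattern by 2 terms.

Odd-indexed and even-indexed terms follow separate rules.
Track A is 17, -17, 17, -17, which is alternating ±17.
Track B is 8, 24, 72, which is geometric, ×3 each step.
The 8th slot belongs to track B; its 4th term is 216.
Position 9 falls in track A as its term 5, giving 17.

216, 17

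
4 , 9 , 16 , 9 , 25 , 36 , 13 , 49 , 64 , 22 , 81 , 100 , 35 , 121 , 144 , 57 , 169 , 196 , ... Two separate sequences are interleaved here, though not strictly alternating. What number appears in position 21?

The slot pattern repeats as ABB (period 3), so there are 2 interleaved tracks.
Track A = 4, 9, 13, 22, 35, 57: each term equals the sum of the previous two.
Track B = 9, 16, 25, 36, 49, 64, 81, 100, 121, 144, 169, 196: the squares 3², 4², 5², ….
Term 21 comes from track B (its 14th entry): 256.

256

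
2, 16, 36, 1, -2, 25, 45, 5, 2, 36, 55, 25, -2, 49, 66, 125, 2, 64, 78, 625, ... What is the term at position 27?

Taking every 4th term gives 4 separate tracks.
Track A = 2, -2, 2, -2, 2: alternating ±2.
Track B = 16, 25, 36, 49, 64: perfect squares starting at 4².
Track C = 36, 45, 55, 66, 78: the triangular numbers T_8, T_9, ….
Track D = 1, 5, 25, 125, 625: successive powers of 5.
Term 27 comes from track C (its 7th entry): 105.

105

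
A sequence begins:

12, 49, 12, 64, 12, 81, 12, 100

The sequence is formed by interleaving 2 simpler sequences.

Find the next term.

12

Positions 1, 3, 5, … form one subsequence and positions 2, 4, 6, … form another.
Subsequence A is 12, 12, 12, 12, which is the constant sequence 12.
Subsequence B is 49, 64, 81, 100, which is the squares 7², 8², 9², ….
Term 9 comes from subsequence A (its 5th entry): 12.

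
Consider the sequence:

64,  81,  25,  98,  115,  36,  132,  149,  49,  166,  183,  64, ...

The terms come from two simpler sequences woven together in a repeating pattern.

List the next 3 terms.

200, 217, 81

Positions follow the repeating pattern AAB; grouping by letter gives 2 tracks.
Track A = 64, 81, 98, 115, 132, 149, 166, 183: arithmetic, step +17.
Track B = 25, 36, 49, 64: consecutive squares n² from n = 5.
The 13th slot belongs to track A; its 9th term is 200.
The 14th slot belongs to track A; its 10th term is 217.
Term 15 comes from track B (its 5th entry): 81.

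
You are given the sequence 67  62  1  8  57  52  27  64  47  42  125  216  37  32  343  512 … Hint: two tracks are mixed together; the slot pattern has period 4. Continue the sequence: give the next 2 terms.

27, 22

Positions follow the repeating pattern AABB; grouping by letter gives 2 tracks.
Track A = 67, 62, 57, 52, 47, 42, 37, 32: arithmetic with common difference −5.
Track B = 1, 8, 27, 64, 125, 216, 343, 512: the cubes 1³, 2³, 3³, ….
Term 17 comes from track A (its 9th entry): 27.
Position 18 falls in track A as its term 10, giving 22.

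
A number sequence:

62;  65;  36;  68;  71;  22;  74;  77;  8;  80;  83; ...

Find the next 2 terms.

-6, 86

The slot pattern repeats as AAB (period 3), so there are 2 interleaved tracks.
Subsequence A = 62, 65, 68, 71, 74, 77, 80, 83: arithmetic, step +3.
Subsequence B = 36, 22, 8: subtracting 14 each time.
The 12th slot belongs to subsequence B; its 4th term is -6.
Term 13 comes from subsequence A (its 9th entry): 86.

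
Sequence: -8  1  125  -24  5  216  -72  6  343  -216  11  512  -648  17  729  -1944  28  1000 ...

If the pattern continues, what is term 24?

1728

The terms cycle through 3 interleaved subsequences.
Track A: -8, -24, -72, -216, -648, -1944 (multiplying by 3 each time).
Track B: 1, 5, 6, 11, 17, 28 (a Fibonacci-like recurrence a_n = a_{n-1} + a_{n-2}).
Track C: 125, 216, 343, 512, 729, 1000 (perfect cubes starting at 5³).
Term 24 comes from track C (its 8th entry): 1728.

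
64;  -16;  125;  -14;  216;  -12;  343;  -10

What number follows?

Split by position mod 2 into 2 tracks.
Track A: 64, 125, 216, 343. Consecutive cubes n³ from n = 4.
Track B: -16, -14, -12, -10. Adding 2 each time.
The 9th slot belongs to track A; its 5th term is 512.

512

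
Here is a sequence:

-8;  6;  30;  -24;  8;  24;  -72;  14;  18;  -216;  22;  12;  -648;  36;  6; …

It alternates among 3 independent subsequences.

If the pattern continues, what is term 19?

-5832

Read the sequence 3 terms at a time; column i is its own pattern.
Track A: -8, -24, -72, -216, -648. Geometric, ×3 each step.
Track B: 6, 8, 14, 22, 36. Fibonacci-style (each term is the sum of the two before it).
Track C: 30, 24, 18, 12, 6. Linear: a_n = 36 − 6·n.
Position 19 → track A, term 7 = -5832.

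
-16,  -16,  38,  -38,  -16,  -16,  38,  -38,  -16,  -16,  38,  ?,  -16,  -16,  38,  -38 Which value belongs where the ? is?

-38

Positions follow the repeating pattern AABB; grouping by letter gives 2 tracks.
Subsequence A: -16, -16, -16, -16, -16, -16, -16, -16 — constant -16.
Subsequence B: 38, -38, 38, -38, 38, ?, 38, -38 — oscillating between 38 and -38.
Filling subsequence B at index 6 by its rule yields -38.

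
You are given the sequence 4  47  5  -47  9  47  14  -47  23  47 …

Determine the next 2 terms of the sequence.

37, -47

Split by position mod 2 into 2 tracks.
Subsequence A: 4, 5, 9, 14, 23. Fibonacci-style (each term is the sum of the two before it).
Subsequence B: 47, -47, 47, -47, 47. Alternating ±47.
Position 11 falls in subsequence A as its term 6, giving 37.
Position 12 → subsequence B, term 6 = -47.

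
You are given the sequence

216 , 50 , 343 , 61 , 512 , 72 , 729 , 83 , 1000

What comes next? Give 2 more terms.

94, 1331

Positions 1, 3, 5, … form one subsequence and positions 2, 4, 6, … form another.
Subsequence A: 216, 343, 512, 729, 1000. Perfect cubes starting at 6³.
Subsequence B: 50, 61, 72, 83. Arithmetic, step +11.
Position 10 → subsequence B, term 5 = 94.
Position 11 → subsequence A, term 6 = 1331.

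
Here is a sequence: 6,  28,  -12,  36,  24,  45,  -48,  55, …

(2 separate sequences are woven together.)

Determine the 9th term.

96

Split by position mod 2 into 2 tracks.
Stream A: 6, -12, 24, -48 (geometric, ×-2 each step).
Stream B: 28, 36, 45, 55 (triangular numbers starting at T_7).
Position 9 falls in stream A as its term 5, giving 96.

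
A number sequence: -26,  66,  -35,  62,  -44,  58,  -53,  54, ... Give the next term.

Split by position mod 2 into 2 tracks.
Subsequence A is -26, -35, -44, -53, which is arithmetic, step −9.
Subsequence B is 66, 62, 58, 54, which is arithmetic with common difference −4.
The 9th slot belongs to subsequence A; its 5th term is -62.

-62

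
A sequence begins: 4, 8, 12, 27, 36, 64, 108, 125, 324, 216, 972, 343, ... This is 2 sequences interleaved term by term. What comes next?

Positions 1, 3, 5, … form one subsequence and positions 2, 4, 6, … form another.
Subsequence A is 4, 12, 36, 108, 324, 972, which is geometric with ratio 3.
Subsequence B is 8, 27, 64, 125, 216, 343, which is the cubes 2³, 3³, 4³, ….
Term 13 comes from subsequence A (its 7th entry): 2916.

2916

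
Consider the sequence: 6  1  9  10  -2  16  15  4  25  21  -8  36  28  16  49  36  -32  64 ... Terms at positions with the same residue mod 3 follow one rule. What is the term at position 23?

Split by position mod 3: positions 1, 4, 7, … form one track, and each other residue class forms its own.
Track A = 6, 10, 15, 21, 28, 36: triangular numbers starting at T_3.
Track B = 1, -2, 4, -8, 16, -32: a geometric progression (common ratio -2).
Track C = 9, 16, 25, 36, 49, 64: perfect squares starting at 3².
Term 23 comes from track B (its 8th entry): -128.

-128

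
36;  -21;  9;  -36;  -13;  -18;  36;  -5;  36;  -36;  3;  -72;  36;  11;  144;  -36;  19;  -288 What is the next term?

36

Read the sequence 3 terms at a time; column i is its own pattern.
Stream A is 36, -36, 36, -36, 36, -36, which is alternating ±36.
Stream B is -21, -13, -5, 3, 11, 19, which is linear: a_n = -29 + 8·n.
Stream C is 9, -18, 36, -72, 144, -288, which is multiplying by -2 each time.
Position 19 → stream A, term 7 = 36.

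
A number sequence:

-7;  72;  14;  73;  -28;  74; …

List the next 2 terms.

Positions 1, 3, 5, … form one subsequence and positions 2, 4, 6, … form another.
Track A: -7, 14, -28 (a geometric progression (common ratio -2)).
Track B: 72, 73, 74 (linear: a_n = 71 + n).
Position 7 falls in track A as its term 4, giving 56.
Position 8 → track B, term 4 = 75.

56, 75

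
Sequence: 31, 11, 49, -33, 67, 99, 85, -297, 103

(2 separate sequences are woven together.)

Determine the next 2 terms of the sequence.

891, 121

Positions 1, 3, 5, … form one subsequence and positions 2, 4, 6, … form another.
Track A: 31, 49, 67, 85, 103 — arithmetic, step +18.
Track B: 11, -33, 99, -297 — geometric, ×-3 each step.
Position 10 → track B, term 5 = 891.
Term 11 comes from track A (its 6th entry): 121.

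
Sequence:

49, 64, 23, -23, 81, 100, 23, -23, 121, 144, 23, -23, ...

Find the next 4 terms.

169, 196, 23, -23

Positions follow the repeating pattern AABB; grouping by letter gives 2 tracks.
Stream A = 49, 64, 81, 100, 121, 144: consecutive squares n² from n = 7.
Stream B = 23, -23, 23, -23, 23, -23: the oscillation 23·(−1)^(n+1).
The 13th slot belongs to stream A; its 7th term is 169.
Position 14 → stream A, term 8 = 196.
Position 15 falls in stream B as its term 7, giving 23.
Term 16 comes from stream B (its 8th entry): -23.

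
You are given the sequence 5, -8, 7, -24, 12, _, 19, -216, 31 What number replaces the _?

-72

The terms cycle through 2 interleaved subsequences.
Track A: 5, 7, 12, 19, 31. Each term equals the sum of the previous two.
Track B: -8, -24, ?, -216. Multiplying by 3 each time.
The gap is track B's term 3; the rule gives -72.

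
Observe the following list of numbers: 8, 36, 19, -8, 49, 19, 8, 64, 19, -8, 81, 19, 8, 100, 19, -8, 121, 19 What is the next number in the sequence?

8

Read the sequence 3 terms at a time; column i is its own pattern.
Track A: 8, -8, 8, -8, 8, -8. Alternating ±8.
Track B: 36, 49, 64, 81, 100, 121. Perfect squares starting at 6².
Track C: 19, 19, 19, 19, 19, 19. The constant sequence 19.
Position 19 falls in track A as its term 7, giving 8.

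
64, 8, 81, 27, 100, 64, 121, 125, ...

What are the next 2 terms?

Taking every 2nd term gives 2 separate tracks.
Track A = 64, 81, 100, 121: consecutive squares n² from n = 8.
Track B = 8, 27, 64, 125: perfect cubes starting at 2³.
The 9th slot belongs to track A; its 5th term is 144.
Position 10 → track B, term 5 = 216.

144, 216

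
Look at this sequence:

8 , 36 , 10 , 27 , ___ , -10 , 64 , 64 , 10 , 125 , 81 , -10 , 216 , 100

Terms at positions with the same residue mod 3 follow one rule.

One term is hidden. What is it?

Split by position mod 3: positions 1, 4, 7, … form one track, and each other residue class forms its own.
Stream A: 8, 27, 64, 125, 216 — perfect cubes starting at 2³.
Stream B: 36, ?, 64, 81, 100 — the squares 6², 7², 8², ….
Stream C: 10, -10, 10, -10 — oscillating between 10 and -10.
Filling stream B at index 2 by its rule yields 49.

49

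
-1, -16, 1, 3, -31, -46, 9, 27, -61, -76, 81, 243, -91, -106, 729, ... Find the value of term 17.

Reading positions in blocks of 4 reveals the pattern AABB — 2 tracks woven together.
Track A = -1, -16, -31, -46, -61, -76, -91, -106: arithmetic with common difference −15.
Track B = 1, 3, 9, 27, 81, 243, 729: successive powers of 3.
Term 17 comes from track A (its 9th entry): -121.

-121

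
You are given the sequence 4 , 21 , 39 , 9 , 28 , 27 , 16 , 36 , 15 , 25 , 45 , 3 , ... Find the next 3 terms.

36, 55, -9

Split by position mod 3 into 3 tracks.
Subsequence A is 4, 9, 16, 25, which is perfect squares starting at 2².
Subsequence B is 21, 28, 36, 45, which is the triangular numbers T_6, T_7, ….
Subsequence C is 39, 27, 15, 3, which is arithmetic, step −12.
Position 13 → subsequence A, term 5 = 36.
Position 14 → subsequence B, term 5 = 55.
The 15th slot belongs to subsequence C; its 5th term is -9.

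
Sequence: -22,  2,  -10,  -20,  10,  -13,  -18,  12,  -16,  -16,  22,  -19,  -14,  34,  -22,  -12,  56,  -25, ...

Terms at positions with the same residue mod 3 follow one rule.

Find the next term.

-10

Split by position mod 3: positions 1, 4, 7, … form one track, and each other residue class forms its own.
Subsequence A = -22, -20, -18, -16, -14, -12: arithmetic with common difference +2.
Subsequence B = 2, 10, 12, 22, 34, 56: each term equals the sum of the previous two.
Subsequence C = -10, -13, -16, -19, -22, -25: arithmetic with common difference −3.
The 19th slot belongs to subsequence A; its 7th term is -10.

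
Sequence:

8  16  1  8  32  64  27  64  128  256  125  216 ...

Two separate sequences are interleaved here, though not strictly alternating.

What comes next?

512

The slot pattern repeats as AABB (period 4), so there are 2 interleaved tracks.
Track A: 8, 16, 32, 64, 128, 256 — powers of 2.
Track B: 1, 8, 27, 64, 125, 216 — perfect cubes starting at 1³.
The 13th slot belongs to track A; its 7th term is 512.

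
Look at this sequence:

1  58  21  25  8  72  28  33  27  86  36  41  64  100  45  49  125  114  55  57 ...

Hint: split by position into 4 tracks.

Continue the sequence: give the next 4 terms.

216, 128, 66, 65

Split by position mod 4: positions 1, 5, 9, … form one track, and each other residue class forms its own.
Track A = 1, 8, 27, 64, 125: the cubes 1³, 2³, 3³, ….
Track B = 58, 72, 86, 100, 114: linear: a_n = 44 + 14·n.
Track C = 21, 28, 36, 45, 55: triangular numbers starting at T_6.
Track D = 25, 33, 41, 49, 57: arithmetic with common difference +8.
The 21st slot belongs to track A; its 6th term is 216.
Position 22 → track B, term 6 = 128.
The 23rd slot belongs to track C; its 6th term is 66.
The 24th slot belongs to track D; its 6th term is 65.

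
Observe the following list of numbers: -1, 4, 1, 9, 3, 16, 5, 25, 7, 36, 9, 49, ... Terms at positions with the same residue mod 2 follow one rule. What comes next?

Odd-indexed and even-indexed terms follow separate rules.
Track A is -1, 1, 3, 5, 7, 9, which is adding 2 each time.
Track B is 4, 9, 16, 25, 36, 49, which is perfect squares starting at 2².
Position 13 falls in track A as its term 7, giving 11.

11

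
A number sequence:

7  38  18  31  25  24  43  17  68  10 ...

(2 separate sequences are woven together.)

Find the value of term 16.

Taking every 2nd term gives 2 separate tracks.
Subsequence A = 7, 18, 25, 43, 68: Fibonacci-style (each term is the sum of the two before it).
Subsequence B = 38, 31, 24, 17, 10: linear: a_n = 45 − 7·n.
Position 16 → subsequence B, term 8 = -11.

-11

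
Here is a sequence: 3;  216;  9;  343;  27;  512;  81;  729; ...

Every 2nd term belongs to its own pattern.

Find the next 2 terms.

243, 1000

Odd-indexed and even-indexed terms follow separate rules.
Track A: 3, 9, 27, 81 (powers of 3).
Track B: 216, 343, 512, 729 (the cubes 6³, 7³, 8³, …).
Position 9 → track A, term 5 = 243.
Position 10 falls in track B as its term 5, giving 1000.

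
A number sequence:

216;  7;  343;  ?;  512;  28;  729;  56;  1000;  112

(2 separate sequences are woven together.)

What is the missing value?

14

Taking every 2nd term gives 2 separate tracks.
Stream A is 216, 343, 512, 729, 1000, which is the cubes 6³, 7³, 8³, ….
Stream B is 7, ?, 28, 56, 112, which is a geometric progression (common ratio 2).
Filling stream B at index 2 by its rule yields 14.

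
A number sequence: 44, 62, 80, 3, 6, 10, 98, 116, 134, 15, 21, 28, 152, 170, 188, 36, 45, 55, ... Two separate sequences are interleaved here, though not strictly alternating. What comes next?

Positions follow the repeating pattern AAABBB; grouping by letter gives 2 tracks.
Track A: 44, 62, 80, 98, 116, 134, 152, 170, 188 — linear: a_n = 26 + 18·n.
Track B: 3, 6, 10, 15, 21, 28, 36, 45, 55 — triangular numbers n(n+1)/2 for n = 2, 3, ….
Term 19 comes from track A (its 10th entry): 206.

206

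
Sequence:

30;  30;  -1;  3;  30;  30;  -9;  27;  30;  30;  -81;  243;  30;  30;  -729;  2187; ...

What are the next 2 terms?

Positions follow the repeating pattern AABB; grouping by letter gives 2 tracks.
Subsequence A is 30, 30, 30, 30, 30, 30, 30, 30, which is the constant sequence 30.
Subsequence B is -1, 3, -9, 27, -81, 243, -729, 2187, which is multiplying by -3 each time.
Position 17 falls in subsequence A as its term 9, giving 30.
Term 18 comes from subsequence A (its 10th entry): 30.

30, 30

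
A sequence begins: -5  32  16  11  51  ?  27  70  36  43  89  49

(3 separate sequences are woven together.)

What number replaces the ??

The terms cycle through 3 interleaved subsequences.
Stream A = -5, 11, 27, 43: linear: a_n = -21 + 16·n.
Stream B = 32, 51, 70, 89: linear: a_n = 13 + 19·n.
Stream C = 16, ?, 36, 49: perfect squares starting at 4².
Stream C's pattern makes the blank 25.

25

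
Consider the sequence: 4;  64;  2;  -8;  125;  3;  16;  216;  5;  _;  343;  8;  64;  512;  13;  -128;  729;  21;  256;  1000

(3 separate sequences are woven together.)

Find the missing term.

-32

Read the sequence 3 terms at a time; column i is its own pattern.
Track A: 4, -8, 16, ?, 64, -128, 256. Geometric with ratio -2.
Track B: 64, 125, 216, 343, 512, 729, 1000. Perfect cubes starting at 4³.
Track C: 2, 3, 5, 8, 13, 21. Each term equals the sum of the previous two.
Filling track A at index 4 by its rule yields -32.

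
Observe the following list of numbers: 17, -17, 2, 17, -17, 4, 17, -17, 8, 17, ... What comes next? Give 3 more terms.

The slot pattern repeats as AAB (period 3), so there are 2 interleaved tracks.
Subsequence A is 17, -17, 17, -17, 17, -17, 17, which is alternating ±17.
Subsequence B is 2, 4, 8, which is powers of 2.
Term 11 comes from subsequence A (its 8th entry): -17.
Position 12 → subsequence B, term 4 = 16.
The 13th slot belongs to subsequence A; its 9th term is 17.

-17, 16, 17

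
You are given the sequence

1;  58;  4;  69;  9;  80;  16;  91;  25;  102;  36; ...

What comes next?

113

Split by position mod 2 into 2 tracks.
Stream A: 1, 4, 9, 16, 25, 36 (perfect squares starting at 1²).
Stream B: 58, 69, 80, 91, 102 (linear: a_n = 47 + 11·n).
Position 12 → stream B, term 6 = 113.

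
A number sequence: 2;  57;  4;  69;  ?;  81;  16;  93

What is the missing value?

8

The terms cycle through 2 interleaved subsequences.
Stream A is 2, 4, ?, 16, which is a geometric progression (common ratio 2).
Stream B is 57, 69, 81, 93, which is adding 12 each time.
So the missing entry in stream A is 8.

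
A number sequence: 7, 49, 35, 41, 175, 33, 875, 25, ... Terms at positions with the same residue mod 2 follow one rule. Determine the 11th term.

21875

Odd-indexed and even-indexed terms follow separate rules.
Track A: 7, 35, 175, 875 — a geometric progression (common ratio 5).
Track B: 49, 41, 33, 25 — linear: a_n = 57 − 8·n.
Term 11 comes from track A (its 6th entry): 21875.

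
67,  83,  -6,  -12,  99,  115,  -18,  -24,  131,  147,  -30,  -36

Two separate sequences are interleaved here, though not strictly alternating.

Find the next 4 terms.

Reading positions in blocks of 4 reveals the pattern AABB — 2 tracks woven together.
Track A: 67, 83, 99, 115, 131, 147 — arithmetic, step +16.
Track B: -6, -12, -18, -24, -30, -36 — arithmetic with common difference −6.
The 13th slot belongs to track A; its 7th term is 163.
The 14th slot belongs to track A; its 8th term is 179.
Position 15 falls in track B as its term 7, giving -42.
Term 16 comes from track B (its 8th entry): -48.

163, 179, -42, -48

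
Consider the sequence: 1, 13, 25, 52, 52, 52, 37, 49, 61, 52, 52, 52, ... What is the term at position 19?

The slot pattern repeats as AAABBB (period 6), so there are 2 interleaved tracks.
Subsequence A: 1, 13, 25, 37, 49, 61 (arithmetic, step +12).
Subsequence B: 52, 52, 52, 52, 52, 52 (the constant sequence 52).
Position 19 falls in subsequence A as its term 10, giving 109.

109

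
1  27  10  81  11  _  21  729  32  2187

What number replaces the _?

Taking every 2nd term gives 2 separate tracks.
Track A: 1, 10, 11, 21, 32 (Fibonacci-style (each term is the sum of the two before it)).
Track B: 27, 81, ?, 729, 2187 (powers 3^3, 3^4, 3^5, …).
The gap is track B's term 3; the rule gives 243.

243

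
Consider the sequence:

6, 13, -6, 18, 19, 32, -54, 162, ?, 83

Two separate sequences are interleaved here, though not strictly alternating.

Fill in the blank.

51

Reading positions in blocks of 4 reveals the pattern AABB — 2 tracks woven together.
Subsequence A = 6, 13, 19, 32, ?, 83: a Fibonacci-like recurrence a_n = a_{n-1} + a_{n-2}.
Subsequence B = -6, 18, -54, 162: geometric with ratio -3.
The gap is subsequence A's term 5; the rule gives 51.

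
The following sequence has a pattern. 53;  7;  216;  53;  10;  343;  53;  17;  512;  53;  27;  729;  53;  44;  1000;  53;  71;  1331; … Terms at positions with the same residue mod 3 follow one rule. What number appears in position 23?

Read the sequence 3 terms at a time; column i is its own pattern.
Subsequence A: 53, 53, 53, 53, 53, 53 (constant 53).
Subsequence B: 7, 10, 17, 27, 44, 71 (Fibonacci-style (each term is the sum of the two before it)).
Subsequence C: 216, 343, 512, 729, 1000, 1331 (consecutive cubes n³ from n = 6).
Position 23 falls in subsequence B as its term 8, giving 186.

186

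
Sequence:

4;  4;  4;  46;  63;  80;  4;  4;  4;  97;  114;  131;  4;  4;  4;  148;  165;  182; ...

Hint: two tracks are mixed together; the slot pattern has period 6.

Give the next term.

Reading positions in blocks of 6 reveals the pattern AAABBB — 2 tracks woven together.
Track A: 4, 4, 4, 4, 4, 4, 4, 4, 4 — constant 4.
Track B: 46, 63, 80, 97, 114, 131, 148, 165, 182 — arithmetic with common difference +17.
Position 19 → track A, term 10 = 4.

4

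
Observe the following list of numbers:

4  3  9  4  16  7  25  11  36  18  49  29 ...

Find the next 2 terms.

The terms cycle through 2 interleaved subsequences.
Track A is 4, 9, 16, 25, 36, 49, which is the squares 2², 3², 4², ….
Track B is 3, 4, 7, 11, 18, 29, which is Fibonacci-style (each term is the sum of the two before it).
Term 13 comes from track A (its 7th entry): 64.
Position 14 → track B, term 7 = 47.

64, 47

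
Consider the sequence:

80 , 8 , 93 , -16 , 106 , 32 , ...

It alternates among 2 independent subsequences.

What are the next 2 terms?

Positions 1, 3, 5, … form one subsequence and positions 2, 4, 6, … form another.
Track A: 80, 93, 106 — adding 13 each time.
Track B: 8, -16, 32 — geometric with ratio -2.
Position 7 → track A, term 4 = 119.
Term 8 comes from track B (its 4th entry): -64.

119, -64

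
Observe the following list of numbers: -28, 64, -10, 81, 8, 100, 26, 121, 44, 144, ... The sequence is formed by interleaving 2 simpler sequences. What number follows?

The terms cycle through 2 interleaved subsequences.
Subsequence A: -28, -10, 8, 26, 44 — arithmetic with common difference +18.
Subsequence B: 64, 81, 100, 121, 144 — perfect squares starting at 8².
Position 11 falls in subsequence A as its term 6, giving 62.

62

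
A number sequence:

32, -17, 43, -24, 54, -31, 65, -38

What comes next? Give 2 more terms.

76, -45

Odd-indexed and even-indexed terms follow separate rules.
Track A is 32, 43, 54, 65, which is adding 11 each time.
Track B is -17, -24, -31, -38, which is linear: a_n = -10 − 7·n.
Position 9 → track A, term 5 = 76.
Position 10 falls in track B as its term 5, giving -45.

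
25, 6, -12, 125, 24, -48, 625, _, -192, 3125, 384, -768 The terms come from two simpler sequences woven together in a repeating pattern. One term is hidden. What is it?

The slot pattern repeats as ABB (period 3), so there are 2 interleaved tracks.
Subsequence A = 25, 125, 625, 3125: successive powers of 5.
Subsequence B = 6, -12, 24, -48, ?, -192, 384, -768: geometric, ×-2 each step.
Filling subsequence B at index 5 by its rule yields 96.

96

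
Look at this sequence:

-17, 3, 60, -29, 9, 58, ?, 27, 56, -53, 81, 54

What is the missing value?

-41

The terms cycle through 3 interleaved subsequences.
Track A: -17, -29, ?, -53 (arithmetic, step −12).
Track B: 3, 9, 27, 81 (powers 3^1, 3^2, 3^3, …).
Track C: 60, 58, 56, 54 (linear: a_n = 62 − 2·n).
Track A's pattern makes the blank -41.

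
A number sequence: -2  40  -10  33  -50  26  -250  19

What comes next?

-1250

The terms cycle through 2 interleaved subsequences.
Subsequence A: -2, -10, -50, -250 (geometric, ×5 each step).
Subsequence B: 40, 33, 26, 19 (subtracting 7 each time).
Position 9 falls in subsequence A as its term 5, giving -1250.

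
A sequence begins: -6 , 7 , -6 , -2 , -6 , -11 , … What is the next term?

Positions 1, 3, 5, … form one subsequence and positions 2, 4, 6, … form another.
Stream A: -6, -6, -6. Always -6.
Stream B: 7, -2, -11. Subtracting 9 each time.
Position 7 → stream A, term 4 = -6.

-6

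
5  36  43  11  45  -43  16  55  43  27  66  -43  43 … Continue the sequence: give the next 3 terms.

Split by position mod 3 into 3 tracks.
Track A = 5, 11, 16, 27, 43: a Fibonacci-like recurrence a_n = a_{n-1} + a_{n-2}.
Track B = 36, 45, 55, 66: the triangular numbers T_8, T_9, ….
Track C = 43, -43, 43, -43: the oscillation 43·(−1)^(n+1).
Term 14 comes from track B (its 5th entry): 78.
The 15th slot belongs to track C; its 5th term is 43.
Position 16 → track A, term 6 = 70.

78, 43, 70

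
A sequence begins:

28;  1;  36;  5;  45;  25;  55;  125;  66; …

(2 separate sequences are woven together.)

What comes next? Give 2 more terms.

Split by position mod 2 into 2 tracks.
Subsequence A: 28, 36, 45, 55, 66 (triangular numbers n(n+1)/2 for n = 7, 8, …).
Subsequence B: 1, 5, 25, 125 (powers 5^0, 5^1, 5^2, …).
Term 10 comes from subsequence B (its 5th entry): 625.
Term 11 comes from subsequence A (its 6th entry): 78.

625, 78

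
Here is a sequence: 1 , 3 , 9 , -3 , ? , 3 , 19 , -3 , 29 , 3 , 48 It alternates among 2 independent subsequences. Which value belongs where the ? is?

Odd-indexed and even-indexed terms follow separate rules.
Track A: 1, 9, ?, 19, 29, 48 (a Fibonacci-like recurrence a_n = a_{n-1} + a_{n-2}).
Track B: 3, -3, 3, -3, 3 (alternating ±3).
So the missing entry in track A is 10.

10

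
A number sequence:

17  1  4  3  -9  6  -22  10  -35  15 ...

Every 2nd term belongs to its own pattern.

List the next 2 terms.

-48, 21

Positions 1, 3, 5, … form one subsequence and positions 2, 4, 6, … form another.
Track A: 17, 4, -9, -22, -35 (linear: a_n = 30 − 13·n).
Track B: 1, 3, 6, 10, 15 (triangular numbers n(n+1)/2 for n = 1, 2, …).
Position 11 → track A, term 6 = -48.
Term 12 comes from track B (its 6th entry): 21.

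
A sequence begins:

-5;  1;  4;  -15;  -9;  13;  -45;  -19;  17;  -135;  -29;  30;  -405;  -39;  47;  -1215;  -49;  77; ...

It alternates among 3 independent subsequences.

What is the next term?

-3645

Split by position mod 3: positions 1, 4, 7, … form one track, and each other residue class forms its own.
Subsequence A is -5, -15, -45, -135, -405, -1215, which is a geometric progression (common ratio 3).
Subsequence B is 1, -9, -19, -29, -39, -49, which is arithmetic with common difference −10.
Subsequence C is 4, 13, 17, 30, 47, 77, which is a Fibonacci-like recurrence a_n = a_{n-1} + a_{n-2}.
Position 19 falls in subsequence A as its term 7, giving -3645.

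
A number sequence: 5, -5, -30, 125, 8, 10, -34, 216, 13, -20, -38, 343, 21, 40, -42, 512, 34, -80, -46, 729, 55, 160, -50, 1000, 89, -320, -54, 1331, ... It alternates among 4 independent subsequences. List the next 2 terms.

144, 640

Taking every 4th term gives 4 separate tracks.
Stream A = 5, 8, 13, 21, 34, 55, 89: Fibonacci-style (each term is the sum of the two before it).
Stream B = -5, 10, -20, 40, -80, 160, -320: a geometric progression (common ratio -2).
Stream C = -30, -34, -38, -42, -46, -50, -54: arithmetic, step −4.
Stream D = 125, 216, 343, 512, 729, 1000, 1331: the cubes 5³, 6³, 7³, ….
The 29th slot belongs to stream A; its 8th term is 144.
Term 30 comes from stream B (its 8th entry): 640.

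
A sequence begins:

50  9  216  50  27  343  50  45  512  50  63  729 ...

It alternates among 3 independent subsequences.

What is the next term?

50

Split by position mod 3: positions 1, 4, 7, … form one track, and each other residue class forms its own.
Track A = 50, 50, 50, 50: the constant sequence 50.
Track B = 9, 27, 45, 63: arithmetic with common difference +18.
Track C = 216, 343, 512, 729: consecutive cubes n³ from n = 6.
Position 13 → track A, term 5 = 50.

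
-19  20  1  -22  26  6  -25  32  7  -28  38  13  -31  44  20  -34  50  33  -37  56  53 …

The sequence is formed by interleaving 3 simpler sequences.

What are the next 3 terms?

Taking every 3rd term gives 3 separate tracks.
Stream A = -19, -22, -25, -28, -31, -34, -37: arithmetic, step −3.
Stream B = 20, 26, 32, 38, 44, 50, 56: adding 6 each time.
Stream C = 1, 6, 7, 13, 20, 33, 53: a Fibonacci-like recurrence a_n = a_{n-1} + a_{n-2}.
The 22nd slot belongs to stream A; its 8th term is -40.
Term 23 comes from stream B (its 8th entry): 62.
Term 24 comes from stream C (its 8th entry): 86.

-40, 62, 86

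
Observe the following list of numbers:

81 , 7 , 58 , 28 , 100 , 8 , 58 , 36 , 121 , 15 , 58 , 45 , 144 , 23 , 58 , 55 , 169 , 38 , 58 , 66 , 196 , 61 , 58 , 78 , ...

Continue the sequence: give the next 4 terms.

The terms cycle through 4 interleaved subsequences.
Track A = 81, 100, 121, 144, 169, 196: perfect squares starting at 9².
Track B = 7, 8, 15, 23, 38, 61: Fibonacci-style (each term is the sum of the two before it).
Track C = 58, 58, 58, 58, 58, 58: the constant sequence 58.
Track D = 28, 36, 45, 55, 66, 78: triangular numbers starting at T_7.
Position 25 falls in track A as its term 7, giving 225.
Position 26 → track B, term 7 = 99.
The 27th slot belongs to track C; its 7th term is 58.
The 28th slot belongs to track D; its 7th term is 91.

225, 99, 58, 91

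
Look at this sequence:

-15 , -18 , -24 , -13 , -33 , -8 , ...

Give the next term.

Positions 1, 3, 5, … form one subsequence and positions 2, 4, 6, … form another.
Stream A: -15, -24, -33. Arithmetic with common difference −9.
Stream B: -18, -13, -8. Adding 5 each time.
Term 7 comes from stream A (its 4th entry): -42.

-42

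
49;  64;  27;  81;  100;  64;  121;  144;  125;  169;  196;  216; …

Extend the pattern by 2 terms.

Positions follow the repeating pattern AAB; grouping by letter gives 2 tracks.
Track A: 49, 64, 81, 100, 121, 144, 169, 196. Perfect squares starting at 7².
Track B: 27, 64, 125, 216. Consecutive cubes n³ from n = 3.
Term 13 comes from track A (its 9th entry): 225.
Position 14 → track A, term 10 = 256.

225, 256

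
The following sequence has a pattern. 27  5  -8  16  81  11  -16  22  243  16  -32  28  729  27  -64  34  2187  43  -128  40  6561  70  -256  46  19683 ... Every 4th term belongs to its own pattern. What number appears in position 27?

-512

Split by position mod 4 into 4 tracks.
Stream A: 27, 81, 243, 729, 2187, 6561, 19683 — powers of 3.
Stream B: 5, 11, 16, 27, 43, 70 — a Fibonacci-like recurrence a_n = a_{n-1} + a_{n-2}.
Stream C: -8, -16, -32, -64, -128, -256 — a geometric progression (common ratio 2).
Stream D: 16, 22, 28, 34, 40, 46 — arithmetic with common difference +6.
Position 27 falls in stream C as its term 7, giving -512.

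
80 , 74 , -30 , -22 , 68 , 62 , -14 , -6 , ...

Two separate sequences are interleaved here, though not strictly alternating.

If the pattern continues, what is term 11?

2

Positions follow the repeating pattern AABB; grouping by letter gives 2 tracks.
Subsequence A = 80, 74, 68, 62: linear: a_n = 86 − 6·n.
Subsequence B = -30, -22, -14, -6: arithmetic with common difference +8.
Position 11 falls in subsequence B as its term 5, giving 2.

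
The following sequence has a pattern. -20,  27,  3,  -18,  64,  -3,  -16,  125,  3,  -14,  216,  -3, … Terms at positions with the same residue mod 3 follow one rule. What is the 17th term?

The terms cycle through 3 interleaved subsequences.
Track A: -20, -18, -16, -14 (arithmetic with common difference +2).
Track B: 27, 64, 125, 216 (perfect cubes starting at 3³).
Track C: 3, -3, 3, -3 (oscillating between 3 and -3).
The 17th slot belongs to track B; its 6th term is 512.

512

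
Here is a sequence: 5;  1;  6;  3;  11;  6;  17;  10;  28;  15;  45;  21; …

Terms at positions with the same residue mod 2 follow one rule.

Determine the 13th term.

The terms cycle through 2 interleaved subsequences.
Track A: 5, 6, 11, 17, 28, 45. A Fibonacci-like recurrence a_n = a_{n-1} + a_{n-2}.
Track B: 1, 3, 6, 10, 15, 21. Triangular numbers n(n+1)/2 for n = 1, 2, ….
Position 13 falls in track A as its term 7, giving 73.

73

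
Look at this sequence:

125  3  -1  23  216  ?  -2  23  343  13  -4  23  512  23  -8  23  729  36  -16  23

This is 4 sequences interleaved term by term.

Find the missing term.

Split by position mod 4 into 4 tracks.
Track A: 125, 216, 343, 512, 729 (consecutive cubes n³ from n = 5).
Track B: 3, ?, 13, 23, 36 (a Fibonacci-like recurrence a_n = a_{n-1} + a_{n-2}).
Track C: -1, -2, -4, -8, -16 (geometric, ×2 each step).
Track D: 23, 23, 23, 23, 23 (constant 23).
So the missing entry in track B is 10.

10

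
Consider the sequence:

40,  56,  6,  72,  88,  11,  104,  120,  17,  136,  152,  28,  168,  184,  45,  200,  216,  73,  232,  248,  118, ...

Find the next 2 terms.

Positions follow the repeating pattern AAB; grouping by letter gives 2 tracks.
Track A: 40, 56, 72, 88, 104, 120, 136, 152, 168, 184, 200, 216, 232, 248 (arithmetic with common difference +16).
Track B: 6, 11, 17, 28, 45, 73, 118 (a Fibonacci-like recurrence a_n = a_{n-1} + a_{n-2}).
Position 22 → track A, term 15 = 264.
Position 23 → track A, term 16 = 280.

264, 280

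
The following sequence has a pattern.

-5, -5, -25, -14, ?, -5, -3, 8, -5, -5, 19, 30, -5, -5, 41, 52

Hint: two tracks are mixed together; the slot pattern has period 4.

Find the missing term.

The slot pattern repeats as AABB (period 4), so there are 2 interleaved tracks.
Stream A = -5, -5, ?, -5, -5, -5, -5, -5: constant -5.
Stream B = -25, -14, -3, 8, 19, 30, 41, 52: linear: a_n = -36 + 11·n.
So the missing entry in stream A is -5.

-5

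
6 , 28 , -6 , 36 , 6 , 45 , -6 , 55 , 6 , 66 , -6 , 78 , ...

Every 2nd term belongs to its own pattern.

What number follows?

The terms cycle through 2 interleaved subsequences.
Subsequence A: 6, -6, 6, -6, 6, -6 (oscillating between 6 and -6).
Subsequence B: 28, 36, 45, 55, 66, 78 (the triangular numbers T_7, T_8, …).
Term 13 comes from subsequence A (its 7th entry): 6.

6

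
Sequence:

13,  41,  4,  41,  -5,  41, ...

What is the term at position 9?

The terms cycle through 2 interleaved subsequences.
Stream A is 13, 4, -5, which is linear: a_n = 22 − 9·n.
Stream B is 41, 41, 41, which is constant 41.
Term 9 comes from stream A (its 5th entry): -23.

-23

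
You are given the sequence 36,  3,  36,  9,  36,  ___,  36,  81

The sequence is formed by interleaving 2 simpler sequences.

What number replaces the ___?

27

Taking every 2nd term gives 2 separate tracks.
Stream A: 36, 36, 36, 36. Constant 36.
Stream B: 3, 9, ?, 81. Powers of 3.
The gap is stream B's term 3; the rule gives 27.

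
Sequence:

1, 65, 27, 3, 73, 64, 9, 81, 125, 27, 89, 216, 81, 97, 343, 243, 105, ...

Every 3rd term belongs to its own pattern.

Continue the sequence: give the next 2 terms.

Read the sequence 3 terms at a time; column i is its own pattern.
Subsequence A: 1, 3, 9, 27, 81, 243 (successive powers of 3).
Subsequence B: 65, 73, 81, 89, 97, 105 (adding 8 each time).
Subsequence C: 27, 64, 125, 216, 343 (the cubes 3³, 4³, 5³, …).
The 18th slot belongs to subsequence C; its 6th term is 512.
Term 19 comes from subsequence A (its 7th entry): 729.

512, 729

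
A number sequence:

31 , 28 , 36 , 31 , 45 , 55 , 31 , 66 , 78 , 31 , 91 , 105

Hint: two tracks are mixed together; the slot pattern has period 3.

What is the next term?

Positions follow the repeating pattern ABB; grouping by letter gives 2 tracks.
Stream A is 31, 31, 31, 31, which is always 31.
Stream B is 28, 36, 45, 55, 66, 78, 91, 105, which is triangular numbers n(n+1)/2 for n = 7, 8, ….
Term 13 comes from stream A (its 5th entry): 31.

31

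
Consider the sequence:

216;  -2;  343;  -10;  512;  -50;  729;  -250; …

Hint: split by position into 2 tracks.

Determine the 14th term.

-31250

Taking every 2nd term gives 2 separate tracks.
Subsequence A: 216, 343, 512, 729 — consecutive cubes n³ from n = 6.
Subsequence B: -2, -10, -50, -250 — multiplying by 5 each time.
Position 14 falls in subsequence B as its term 7, giving -31250.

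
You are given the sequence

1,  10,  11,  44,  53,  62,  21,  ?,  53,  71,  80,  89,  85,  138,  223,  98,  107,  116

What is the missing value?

32

Reading positions in blocks of 6 reveals the pattern AAABBB — 2 tracks woven together.
Track A: 1, 10, 11, 21, ?, 53, 85, 138, 223. A Fibonacci-like recurrence a_n = a_{n-1} + a_{n-2}.
Track B: 44, 53, 62, 71, 80, 89, 98, 107, 116. Linear: a_n = 35 + 9·n.
So the missing entry in track A is 32.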